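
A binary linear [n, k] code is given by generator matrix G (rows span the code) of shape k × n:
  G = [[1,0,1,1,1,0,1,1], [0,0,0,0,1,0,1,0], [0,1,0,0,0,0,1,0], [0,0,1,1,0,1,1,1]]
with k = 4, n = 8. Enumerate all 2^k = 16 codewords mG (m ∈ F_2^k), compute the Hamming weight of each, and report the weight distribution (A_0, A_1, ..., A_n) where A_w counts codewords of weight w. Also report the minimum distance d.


Weight distribution: A_0 = 1, A_2 = 3, A_3 = 3, A_4 = 1, A_5 = 4, A_6 = 3, A_7 = 1. Minimum distance d = 2.

Enumerate all 2^4 = 16 messages m ∈ F_2^4.
For each, compute codeword c = mG in F_2^8, then tally its weight.
  m = 0000 → c = 00000000, weight = 0.
  m = 1000 → c = 10111011, weight = 6.
  m = 0100 → c = 00001010, weight = 2.
  m = 1100 → c = 10110001, weight = 4.
  m = 0010 → c = 01000010, weight = 2.
  m = 1010 → c = 11111001, weight = 6.
  m = 0110 → c = 01001000, weight = 2.
  m = 1110 → c = 11110011, weight = 6.
  m = 0001 → c = 00110111, weight = 5.
  m = 1001 → c = 10001100, weight = 3.
  m = 0101 → c = 00111101, weight = 5.
  m = 1101 → c = 10000110, weight = 3.
  m = 0011 → c = 01110101, weight = 5.
  m = 1011 → c = 11001110, weight = 5.
  m = 0111 → c = 01111111, weight = 7.
  m = 1111 → c = 11000100, weight = 3.
Tally weights:
  weight 0: 1 codewords.
  weight 2: 3 codewords.
  weight 3: 3 codewords.
  weight 4: 1 codewords.
  weight 5: 4 codewords.
  weight 6: 3 codewords.
  weight 7: 1 codewords.
Minimum distance d = smallest w > 0 with A_w > 0 = 2.
Sanity: Σ A_w = 16 = 2^4 = 16 ✓.


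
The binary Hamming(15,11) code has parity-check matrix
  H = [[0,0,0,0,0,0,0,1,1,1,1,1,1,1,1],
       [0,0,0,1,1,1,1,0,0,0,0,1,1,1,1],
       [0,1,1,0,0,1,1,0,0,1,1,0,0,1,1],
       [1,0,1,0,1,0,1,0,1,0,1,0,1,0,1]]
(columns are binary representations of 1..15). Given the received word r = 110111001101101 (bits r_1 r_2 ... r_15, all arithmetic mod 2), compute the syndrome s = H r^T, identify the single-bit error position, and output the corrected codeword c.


s = (1, 0, 0, 1)^T, error position = 9, corrected codeword c = 110111000101101

Compute s = H r^T mod 2 one row at a time:
  s_1 = 0 + 1 + 1 + 0 + 1 + 1 + 0 + 1 = 5 ≡ 1 (mod 2).
  s_2 = 1 + 1 + 1 + 0 + 1 + 1 + 0 + 1 = 6 ≡ 0 (mod 2).
  s_3 = 1 + 0 + 1 + 0 + 1 + 0 + 0 + 1 = 4 ≡ 0 (mod 2).
  s_4 = 1 + 0 + 1 + 0 + 1 + 0 + 1 + 1 = 5 ≡ 1 (mod 2).
s = (1, 0, 0, 1)^T — this equals column 9 of H (binary 1001), so error is at position 9.
Correct: flip bit 9 of r = 110111001101101 to get c = 110111000101101.


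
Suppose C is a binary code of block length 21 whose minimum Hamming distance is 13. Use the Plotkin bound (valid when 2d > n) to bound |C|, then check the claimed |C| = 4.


Plotkin bound M ≤ 4; given |C| = 4 ≤ bound (satisfied).

Check applicability: 2d = 26, n = 21.
2d − n = 5 > 0, so Plotkin applies.
Compute d/(2d−n) = 13/5 ≈ 2.6000.
⌊d/(2d−n)⌋ = 2.
Plotkin bound: M ≤ 2·2 = 4.
Given |C| = 4, check: satisfied.
This |C| is at the Plotkin bound.


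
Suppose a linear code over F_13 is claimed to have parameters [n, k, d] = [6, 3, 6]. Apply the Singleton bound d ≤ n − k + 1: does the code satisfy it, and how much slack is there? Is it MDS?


Singleton RHS = n − k + 1 = 4, slack = -2, bound violated (no such code; not MDS).

Singleton bound: d ≤ n − k + 1.
Here n = 6, k = 3, so n − k + 1 = 4.
Given d = 6, check d ≤ 4: NO.
Slack = (n − k + 1) − d = -2.
The slack is negative: d = 6 exceeds n − k + 1 = 4 by 2, so the Singleton bound is violated and no linear [6, 3, 6]_13 code can exist. In particular it is not MDS (MDS requires d = n − k + 1 exactly).
Description: the claimed parameters are [6, 3, 6]_13; such a code would be impossible (violates the Singleton bound).


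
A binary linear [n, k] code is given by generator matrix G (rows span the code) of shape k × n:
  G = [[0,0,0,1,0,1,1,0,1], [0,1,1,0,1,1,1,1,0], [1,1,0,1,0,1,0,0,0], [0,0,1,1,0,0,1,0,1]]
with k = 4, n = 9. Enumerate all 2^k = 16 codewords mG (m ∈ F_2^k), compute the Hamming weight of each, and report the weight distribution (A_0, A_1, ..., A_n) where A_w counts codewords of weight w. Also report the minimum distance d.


Weight distribution: A_0 = 1, A_2 = 1, A_4 = 7, A_6 = 7. Minimum distance d = 2.

Enumerate all 2^4 = 16 messages m ∈ F_2^4.
For each, compute codeword c = mG in F_2^9, then tally its weight.
  m = 0000 → c = 000000000, weight = 0.
  m = 1000 → c = 000101101, weight = 4.
  m = 0100 → c = 011011110, weight = 6.
  m = 1100 → c = 011110011, weight = 6.
  m = 0010 → c = 110101000, weight = 4.
  m = 1010 → c = 110000101, weight = 4.
  m = 0110 → c = 101110110, weight = 6.
  m = 1110 → c = 101011011, weight = 6.
  m = 0001 → c = 001100101, weight = 4.
  m = 1001 → c = 001001000, weight = 2.
  m = 0101 → c = 010111011, weight = 6.
  m = 1101 → c = 010010110, weight = 4.
  m = 0011 → c = 111001101, weight = 6.
  m = 1011 → c = 111100000, weight = 4.
  m = 0111 → c = 100010011, weight = 4.
  m = 1111 → c = 100111110, weight = 6.
Tally weights:
  weight 0: 1 codewords.
  weight 2: 1 codewords.
  weight 4: 7 codewords.
  weight 6: 7 codewords.
Minimum distance d = smallest w > 0 with A_w > 0 = 2.
Sanity: Σ A_w = 16 = 2^4 = 16 ✓.


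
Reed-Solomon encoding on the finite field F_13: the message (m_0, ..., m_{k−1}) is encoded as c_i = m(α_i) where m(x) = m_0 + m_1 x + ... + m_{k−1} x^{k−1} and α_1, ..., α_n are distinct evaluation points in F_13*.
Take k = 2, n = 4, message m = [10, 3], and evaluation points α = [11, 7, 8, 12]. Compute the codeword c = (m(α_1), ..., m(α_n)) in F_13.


c = [4, 5, 8, 7]

Message polynomial: m(x) = 10 + 3·x (mod 13).
For each evaluation point α_i, compute m(α_i) mod 13:
  α_1 = 11: Horner steps 3 → 4, so m(11) = 4.
  α_2 = 7: Horner steps 3 → 5, so m(7) = 5.
  α_3 = 8: Horner steps 3 → 8, so m(8) = 8.
  α_4 = 12: Horner steps 3 → 7, so m(12) = 7.
Codeword c = [4, 5, 8, 7] ∈ F_13^4.


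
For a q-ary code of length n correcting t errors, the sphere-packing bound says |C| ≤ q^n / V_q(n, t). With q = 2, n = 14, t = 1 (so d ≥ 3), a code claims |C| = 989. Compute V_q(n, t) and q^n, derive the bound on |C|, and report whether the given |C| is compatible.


V_q(n, t) = 15, q^n = 16384, Hamming bound = 1092, |C| = 989 ≤ bound (satisfied).

Step 1: Compute V_q(n, t) = Σ_{j=0}^1 C(n, j) (q−1)^j.
  j = 0: C(14,0)·(1)^0 = 1·1 = 1.
  j = 1: C(14,1)·(1)^1 = 14·1 = 14.
  V_q(n, t) = 1 + 14 = 15.
Step 2: q^n = 2^14 = 16384.
Step 3: Hamming bound ⌊q^n / V_q(n,t)⌋ = ⌊16384/15⌋ = 1092.
Step 4: Compare |C| = 989 to 1092: satisfied.
The claimed |C| lies below the Hamming bound.


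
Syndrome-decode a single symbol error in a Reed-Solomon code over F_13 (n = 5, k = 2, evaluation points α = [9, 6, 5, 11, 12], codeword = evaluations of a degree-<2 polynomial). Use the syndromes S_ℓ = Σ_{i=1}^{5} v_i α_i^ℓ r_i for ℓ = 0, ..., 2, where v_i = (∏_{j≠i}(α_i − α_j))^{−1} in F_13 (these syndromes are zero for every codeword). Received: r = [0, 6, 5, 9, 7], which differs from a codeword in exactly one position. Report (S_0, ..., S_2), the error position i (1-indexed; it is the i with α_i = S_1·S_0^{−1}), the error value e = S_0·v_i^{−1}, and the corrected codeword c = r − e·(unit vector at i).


S = (3, 2, 10), error at position 3, error magnitude e = 10, c = [0, 6, 8, 9, 7].

Step 1: column multipliers v_i = (∏_{j≠i}(α_i − α_j))^{−1} mod 13.
  i = 1 (α = 9): (9−6)(9−5)(9−11)(9−12) = 3·4·(−2)·(−3) = 72 ≡ 7, so v_1 = 7^{−1} = 2 (mod 13).
  i = 2 (α = 6): (6−9)(6−5)(6−11)(6−12) = (−3)·1·(−5)·(−6) = −90 ≡ 1, so v_2 = 1^{−1} = 1 (mod 13).
  i = 3 (α = 5): (5−9)(5−6)(5−11)(5−12) = (−4)·(−1)·(−6)·(−7) = 168 ≡ 12, so v_3 = 12^{−1} = 12 (mod 13).
  i = 4 (α = 11): (11−9)(11−6)(11−5)(11−12) = 2·5·6·(−1) = −60 ≡ 5, so v_4 = 5^{−1} = 8 (mod 13).
  i = 5 (α = 12): (12−9)(12−6)(12−5)(12−11) = 3·6·7·1 = 126 ≡ 9, so v_5 = 9^{−1} = 3 (mod 13).
  v = [2, 1, 12, 8, 3].
Step 2: syndromes of r = [0, 6, 5, 9, 7] (all sums mod 13).
  S_0 = Σ v_i r_i = 2·0 + 1·6 + 12·5 + 8·9 + 3·7 = 159 ≡ 3.
  S_1 = Σ v_i α_i r_i = 2·9·0 + 1·6·6 + 12·5·5 + 8·11·9 + 3·12·7 = 1380 ≡ 2.
  α_i^2 mod 13 = [3, 10, 12, 4, 1].
  S_2 = Σ v_i α_i^2 r_i = 2·3·0 + 1·10·6 + 12·12·5 + 8·4·9 + 3·1·7 = 1089 ≡ 10.
  S = (3, 2, 10) ≠ 0, so r is not a codeword (an error is present).
Step 3: locate the error. For a single error e at position i, S_ℓ = v_i·e·α_i^ℓ, so α_err = S_1/S_0.
  S_0^{−1} = 3^{−1} = 9 (mod 13), so α_err = 2·9 = 18 ≡ 5 = α_3. Error position i = 3.
  Consistency check: S_2/S_1 = 10·7 = 70 ≡ 5 = α_err ✓ (single-error assumption holds).
Step 4: error magnitude e = S_0/v_3 = S_0·∏_{j≠3}(α_3 − α_j) = 3·12 = 36 ≡ 10 (mod 13).
Step 5: correct position 3: c_3 = r_3 − e = 5 − 10 ≡ 8 (mod 13). Hence c = [0, 6, 8, 9, 7].
  Check: interpolating c through the α_i gives m(x) = 5 + 11·x (degree < 2) with m(α_i) = c_i for every i, so c is indeed a codeword.


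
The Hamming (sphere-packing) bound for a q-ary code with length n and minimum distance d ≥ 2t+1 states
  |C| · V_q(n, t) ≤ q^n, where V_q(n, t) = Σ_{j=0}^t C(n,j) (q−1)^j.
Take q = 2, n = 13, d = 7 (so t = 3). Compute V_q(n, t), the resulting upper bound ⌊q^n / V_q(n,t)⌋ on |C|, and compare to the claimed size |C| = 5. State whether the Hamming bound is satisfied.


V_q(n, t) = 378, q^n = 8192, Hamming bound = 21, |C| = 5 ≤ bound (satisfied).

Step 1: Compute V_q(n, t) = Σ_{j=0}^3 C(n, j) (q−1)^j.
  j = 0: C(13,0)·(1)^0 = 1·1 = 1.
  j = 1: C(13,1)·(1)^1 = 13·1 = 13.
  j = 2: C(13,2)·(1)^2 = 78·1 = 78.
  j = 3: C(13,3)·(1)^3 = 286·1 = 286.
  V_q(n, t) = 1 + 13 + 78 + 286 = 378.
Step 2: q^n = 2^13 = 8192.
Step 3: Hamming bound ⌊q^n / V_q(n,t)⌋ = ⌊8192/378⌋ = 21.
Step 4: Compare |C| = 5 to 21: satisfied.
The claimed |C| lies below the Hamming bound.


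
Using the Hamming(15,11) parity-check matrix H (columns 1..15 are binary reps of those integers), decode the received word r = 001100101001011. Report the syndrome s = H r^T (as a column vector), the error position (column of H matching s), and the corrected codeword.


s = (0, 1, 0, 0)^T, error position = 4, corrected codeword c = 001000101001011

Compute s = H r^T mod 2 one row at a time:
  s_1 = 0 + 1 + 0 + 0 + 1 + 0 + 1 + 1 = 4 ≡ 0 (mod 2).
  s_2 = 1 + 0 + 0 + 1 + 1 + 0 + 1 + 1 = 5 ≡ 1 (mod 2).
  s_3 = 0 + 1 + 0 + 1 + 0 + 0 + 1 + 1 = 4 ≡ 0 (mod 2).
  s_4 = 0 + 1 + 0 + 1 + 1 + 0 + 0 + 1 = 4 ≡ 0 (mod 2).
s = (0, 1, 0, 0)^T — this equals column 4 of H (binary 0100), so error is at position 4.
Correct: flip bit 4 of r = 001100101001011 to get c = 001000101001011.


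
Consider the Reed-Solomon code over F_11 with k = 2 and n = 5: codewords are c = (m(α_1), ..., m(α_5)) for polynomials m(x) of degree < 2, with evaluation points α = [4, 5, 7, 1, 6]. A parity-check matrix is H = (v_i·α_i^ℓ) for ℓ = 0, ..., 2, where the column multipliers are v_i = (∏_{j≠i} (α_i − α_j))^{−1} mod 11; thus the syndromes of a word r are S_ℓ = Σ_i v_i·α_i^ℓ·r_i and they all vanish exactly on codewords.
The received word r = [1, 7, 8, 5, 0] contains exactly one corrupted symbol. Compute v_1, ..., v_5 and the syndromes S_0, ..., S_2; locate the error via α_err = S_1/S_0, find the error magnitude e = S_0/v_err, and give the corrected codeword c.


S = (9, 10, 5), error at position 5, error magnitude e = 9, c = [1, 7, 8, 5, 2].

Step 1: column multipliers v_i = (∏_{j≠i}(α_i − α_j))^{−1} mod 11.
  i = 1 (α = 4): (4−5)(4−7)(4−1)(4−6) = (−1)·(−3)·3·(−2) = −18 ≡ 4, so v_1 = 4^{−1} = 3 (mod 11).
  i = 2 (α = 5): (5−4)(5−7)(5−1)(5−6) = 1·(−2)·4·(−1) = 8 ≡ 8, so v_2 = 8^{−1} = 7 (mod 11).
  i = 3 (α = 7): (7−4)(7−5)(7−1)(7−6) = 3·2·6·1 = 36 ≡ 3, so v_3 = 3^{−1} = 4 (mod 11).
  i = 4 (α = 1): (1−4)(1−5)(1−7)(1−6) = (−3)·(−4)·(−6)·(−5) = 360 ≡ 8, so v_4 = 8^{−1} = 7 (mod 11).
  i = 5 (α = 6): (6−4)(6−5)(6−7)(6−1) = 2·1·(−1)·5 = −10 ≡ 1, so v_5 = 1^{−1} = 1 (mod 11).
  v = [3, 7, 4, 7, 1].
Step 2: syndromes of r = [1, 7, 8, 5, 0] (all sums mod 11).
  S_0 = Σ v_i r_i = 3·1 + 7·7 + 4·8 + 7·5 + 1·0 = 119 ≡ 9.
  S_1 = Σ v_i α_i r_i = 3·4·1 + 7·5·7 + 4·7·8 + 7·1·5 + 1·6·0 = 516 ≡ 10.
  α_i^2 mod 11 = [5, 3, 5, 1, 3].
  S_2 = Σ v_i α_i^2 r_i = 3·5·1 + 7·3·7 + 4·5·8 + 7·1·5 + 1·3·0 = 357 ≡ 5.
  S = (9, 10, 5) ≠ 0, so r is not a codeword (an error is present).
Step 3: locate the error. For a single error e at position i, S_ℓ = v_i·e·α_i^ℓ, so α_err = S_1/S_0.
  S_0^{−1} = 9^{−1} = 5 (mod 11), so α_err = 10·5 = 50 ≡ 6 = α_5. Error position i = 5.
  Consistency check: S_2/S_1 = 5·10 = 50 ≡ 6 = α_err ✓ (single-error assumption holds).
Step 4: error magnitude e = S_0/v_5 = S_0·∏_{j≠5}(α_5 − α_j) = 9·1 = 9 ≡ 9 (mod 11).
Step 5: correct position 5: c_5 = r_5 − e = 0 − 9 ≡ 2 (mod 11). Hence c = [1, 7, 8, 5, 2].
  Check: interpolating c through the α_i gives m(x) = 10 + 6·x (degree < 2) with m(α_i) = c_i for every i, so c is indeed a codeword.


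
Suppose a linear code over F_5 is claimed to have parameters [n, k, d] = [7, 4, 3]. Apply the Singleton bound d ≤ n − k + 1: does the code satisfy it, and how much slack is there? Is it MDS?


Singleton RHS = n − k + 1 = 4, slack = 1, bound satisfied, not MDS.

Singleton bound: d ≤ n − k + 1.
Here n = 7, k = 4, so n − k + 1 = 4.
Given d = 3, check d ≤ 4: YES.
Slack = (n − k + 1) − d = 1.
The code is NOT MDS (slack = 1 > 0).
Description: the claimed parameters are [7, 4, 3]_5; such a code would be non-MDS.


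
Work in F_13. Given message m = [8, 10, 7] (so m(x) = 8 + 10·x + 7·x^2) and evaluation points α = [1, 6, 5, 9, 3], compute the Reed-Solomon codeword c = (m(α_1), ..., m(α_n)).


c = [12, 8, 12, 2, 10]

Message polynomial: m(x) = 8 + 10·x + 7·x^2 (mod 13).
For each evaluation point α_i, compute m(α_i) mod 13:
  α_1 = 1: Horner steps 7 → 4 → 12, so m(1) = 12.
  α_2 = 6: Horner steps 7 → 0 → 8, so m(6) = 8.
  α_3 = 5: Horner steps 7 → 6 → 12, so m(5) = 12.
  α_4 = 9: Horner steps 7 → 8 → 2, so m(9) = 2.
  α_5 = 3: Horner steps 7 → 5 → 10, so m(3) = 10.
Codeword c = [12, 8, 12, 2, 10] ∈ F_13^5.


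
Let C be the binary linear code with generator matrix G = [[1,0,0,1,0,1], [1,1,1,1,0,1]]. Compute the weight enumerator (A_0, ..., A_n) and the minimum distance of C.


Weight distribution: A_0 = 1, A_2 = 1, A_3 = 1, A_5 = 1. Minimum distance d = 2.

Enumerate all 2^2 = 4 messages m ∈ F_2^2.
For each, compute codeword c = mG in F_2^6, then tally its weight.
  m = 00 → c = 000000, weight = 0.
  m = 10 → c = 100101, weight = 3.
  m = 01 → c = 111101, weight = 5.
  m = 11 → c = 011000, weight = 2.
Tally weights:
  weight 0: 1 codewords.
  weight 2: 1 codewords.
  weight 3: 1 codewords.
  weight 5: 1 codewords.
Minimum distance d = smallest w > 0 with A_w > 0 = 2.
Sanity: Σ A_w = 4 = 2^2 = 4 ✓.


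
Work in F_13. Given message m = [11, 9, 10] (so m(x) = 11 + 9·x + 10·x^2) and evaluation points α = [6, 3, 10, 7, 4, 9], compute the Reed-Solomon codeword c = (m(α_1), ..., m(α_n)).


c = [9, 11, 9, 5, 12, 5]

Message polynomial: m(x) = 11 + 9·x + 10·x^2 (mod 13).
For each evaluation point α_i, compute m(α_i) mod 13:
  α_1 = 6: Horner steps 10 → 4 → 9, so m(6) = 9.
  α_2 = 3: Horner steps 10 → 0 → 11, so m(3) = 11.
  α_3 = 10: Horner steps 10 → 5 → 9, so m(10) = 9.
  α_4 = 7: Horner steps 10 → 1 → 5, so m(7) = 5.
  α_5 = 4: Horner steps 10 → 10 → 12, so m(4) = 12.
  α_6 = 9: Horner steps 10 → 8 → 5, so m(9) = 5.
Codeword c = [9, 11, 9, 5, 12, 5] ∈ F_13^6.


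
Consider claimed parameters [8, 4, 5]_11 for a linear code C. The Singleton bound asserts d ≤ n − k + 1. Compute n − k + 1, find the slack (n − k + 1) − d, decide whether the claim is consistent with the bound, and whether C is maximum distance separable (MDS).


Singleton RHS = n − k + 1 = 5, slack = 0, bound satisfied, MDS.

Singleton bound: d ≤ n − k + 1.
Here n = 8, k = 4, so n − k + 1 = 5.
Given d = 5, check d ≤ 5: YES.
Slack = (n − k + 1) − d = 0.
The code is MDS (slack = 0).
Description: the claimed parameters are [8, 4, 5]_11; such a code would be MDS (meets Singleton bound).


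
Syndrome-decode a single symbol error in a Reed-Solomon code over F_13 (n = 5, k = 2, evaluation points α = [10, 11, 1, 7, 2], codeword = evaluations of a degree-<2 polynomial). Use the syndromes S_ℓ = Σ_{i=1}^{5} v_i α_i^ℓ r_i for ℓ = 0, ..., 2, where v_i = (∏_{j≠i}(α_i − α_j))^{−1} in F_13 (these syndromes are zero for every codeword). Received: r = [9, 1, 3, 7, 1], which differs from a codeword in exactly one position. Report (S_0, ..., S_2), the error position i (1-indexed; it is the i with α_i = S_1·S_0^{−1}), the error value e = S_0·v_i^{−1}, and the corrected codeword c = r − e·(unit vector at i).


S = (8, 3, 6), error at position 5, error magnitude e = 6, c = [9, 1, 3, 7, 8].

Step 1: column multipliers v_i = (∏_{j≠i}(α_i − α_j))^{−1} mod 13.
  i = 1 (α = 10): (10−11)(10−1)(10−7)(10−2) = (−1)·9·3·8 = −216 ≡ 5, so v_1 = 5^{−1} = 8 (mod 13).
  i = 2 (α = 11): (11−10)(11−1)(11−7)(11−2) = 1·10·4·9 = 360 ≡ 9, so v_2 = 9^{−1} = 3 (mod 13).
  i = 3 (α = 1): (1−10)(1−11)(1−7)(1−2) = (−9)·(−10)·(−6)·(−1) = 540 ≡ 7, so v_3 = 7^{−1} = 2 (mod 13).
  i = 4 (α = 7): (7−10)(7−11)(7−1)(7−2) = (−3)·(−4)·6·5 = 360 ≡ 9, so v_4 = 9^{−1} = 3 (mod 13).
  i = 5 (α = 2): (2−10)(2−11)(2−1)(2−7) = (−8)·(−9)·1·(−5) = −360 ≡ 4, so v_5 = 4^{−1} = 10 (mod 13).
  v = [8, 3, 2, 3, 10].
Step 2: syndromes of r = [9, 1, 3, 7, 1] (all sums mod 13).
  S_0 = Σ v_i r_i = 8·9 + 3·1 + 2·3 + 3·7 + 10·1 = 112 ≡ 8.
  S_1 = Σ v_i α_i r_i = 8·10·9 + 3·11·1 + 2·1·3 + 3·7·7 + 10·2·1 = 926 ≡ 3.
  α_i^2 mod 13 = [9, 4, 1, 10, 4].
  S_2 = Σ v_i α_i^2 r_i = 8·9·9 + 3·4·1 + 2·1·3 + 3·10·7 + 10·4·1 = 916 ≡ 6.
  S = (8, 3, 6) ≠ 0, so r is not a codeword (an error is present).
Step 3: locate the error. For a single error e at position i, S_ℓ = v_i·e·α_i^ℓ, so α_err = S_1/S_0.
  S_0^{−1} = 8^{−1} = 5 (mod 13), so α_err = 3·5 = 15 ≡ 2 = α_5. Error position i = 5.
  Consistency check: S_2/S_1 = 6·9 = 54 ≡ 2 = α_err ✓ (single-error assumption holds).
Step 4: error magnitude e = S_0/v_5 = S_0·∏_{j≠5}(α_5 − α_j) = 8·4 = 32 ≡ 6 (mod 13).
Step 5: correct position 5: c_5 = r_5 − e = 1 − 6 ≡ 8 (mod 13). Hence c = [9, 1, 3, 7, 8].
  Check: interpolating c through the α_i gives m(x) = 11 + 5·x (degree < 2) with m(α_i) = c_i for every i, so c is indeed a codeword.


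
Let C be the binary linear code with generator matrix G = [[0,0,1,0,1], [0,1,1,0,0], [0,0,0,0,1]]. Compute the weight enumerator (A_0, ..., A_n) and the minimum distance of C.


Weight distribution: A_0 = 1, A_1 = 3, A_2 = 3, A_3 = 1. Minimum distance d = 1.

Enumerate all 2^3 = 8 messages m ∈ F_2^3.
For each, compute codeword c = mG in F_2^5, then tally its weight.
  m = 000 → c = 00000, weight = 0.
  m = 100 → c = 00101, weight = 2.
  m = 010 → c = 01100, weight = 2.
  m = 110 → c = 01001, weight = 2.
  m = 001 → c = 00001, weight = 1.
  m = 101 → c = 00100, weight = 1.
  m = 011 → c = 01101, weight = 3.
  m = 111 → c = 01000, weight = 1.
Tally weights:
  weight 0: 1 codewords.
  weight 1: 3 codewords.
  weight 2: 3 codewords.
  weight 3: 1 codewords.
Minimum distance d = smallest w > 0 with A_w > 0 = 1.
Sanity: Σ A_w = 8 = 2^3 = 8 ✓.


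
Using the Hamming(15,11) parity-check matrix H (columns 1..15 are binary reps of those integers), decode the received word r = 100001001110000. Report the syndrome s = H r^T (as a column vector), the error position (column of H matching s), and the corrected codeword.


s = (1, 1, 1, 1)^T, error position = 15, corrected codeword c = 100001001110001

Compute s = H r^T mod 2 one row at a time:
  s_1 = 0 + 1 + 1 + 1 + 0 + 0 + 0 + 0 = 3 ≡ 1 (mod 2).
  s_2 = 0 + 0 + 1 + 0 + 0 + 0 + 0 + 0 = 1 ≡ 1 (mod 2).
  s_3 = 0 + 0 + 1 + 0 + 1 + 1 + 0 + 0 = 3 ≡ 1 (mod 2).
  s_4 = 1 + 0 + 0 + 0 + 1 + 1 + 0 + 0 = 3 ≡ 1 (mod 2).
s = (1, 1, 1, 1)^T — this equals column 15 of H (binary 1111), so error is at position 15.
Correct: flip bit 15 of r = 100001001110000 to get c = 100001001110001.


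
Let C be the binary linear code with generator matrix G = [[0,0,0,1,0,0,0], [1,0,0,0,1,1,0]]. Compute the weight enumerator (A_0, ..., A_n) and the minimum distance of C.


Weight distribution: A_0 = 1, A_1 = 1, A_3 = 1, A_4 = 1. Minimum distance d = 1.

Enumerate all 2^2 = 4 messages m ∈ F_2^2.
For each, compute codeword c = mG in F_2^7, then tally its weight.
  m = 00 → c = 0000000, weight = 0.
  m = 10 → c = 0001000, weight = 1.
  m = 01 → c = 1000110, weight = 3.
  m = 11 → c = 1001110, weight = 4.
Tally weights:
  weight 0: 1 codewords.
  weight 1: 1 codewords.
  weight 3: 1 codewords.
  weight 4: 1 codewords.
Minimum distance d = smallest w > 0 with A_w > 0 = 1.
Sanity: Σ A_w = 4 = 2^2 = 4 ✓.


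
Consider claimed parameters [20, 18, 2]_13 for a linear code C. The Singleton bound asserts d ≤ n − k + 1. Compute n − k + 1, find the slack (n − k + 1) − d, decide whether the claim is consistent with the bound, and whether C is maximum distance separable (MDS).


Singleton RHS = n − k + 1 = 3, slack = 1, bound satisfied, not MDS.

Singleton bound: d ≤ n − k + 1.
Here n = 20, k = 18, so n − k + 1 = 3.
Given d = 2, check d ≤ 3: YES.
Slack = (n − k + 1) − d = 1.
The code is NOT MDS (slack = 1 > 0).
Description: the claimed parameters are [20, 18, 2]_13; such a code would be non-MDS.


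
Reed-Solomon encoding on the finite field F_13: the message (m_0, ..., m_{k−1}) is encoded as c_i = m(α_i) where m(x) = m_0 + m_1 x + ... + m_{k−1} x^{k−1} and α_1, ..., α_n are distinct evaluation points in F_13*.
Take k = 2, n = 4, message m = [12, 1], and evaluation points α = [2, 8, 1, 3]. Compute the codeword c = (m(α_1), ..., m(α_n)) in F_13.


c = [1, 7, 0, 2]

Message polynomial: m(x) = 12 + 1·x (mod 13).
For each evaluation point α_i, compute m(α_i) mod 13:
  α_1 = 2: Horner steps 1 → 1, so m(2) = 1.
  α_2 = 8: Horner steps 1 → 7, so m(8) = 7.
  α_3 = 1: Horner steps 1 → 0, so m(1) = 0.
  α_4 = 3: Horner steps 1 → 2, so m(3) = 2.
Codeword c = [1, 7, 0, 2] ∈ F_13^4.


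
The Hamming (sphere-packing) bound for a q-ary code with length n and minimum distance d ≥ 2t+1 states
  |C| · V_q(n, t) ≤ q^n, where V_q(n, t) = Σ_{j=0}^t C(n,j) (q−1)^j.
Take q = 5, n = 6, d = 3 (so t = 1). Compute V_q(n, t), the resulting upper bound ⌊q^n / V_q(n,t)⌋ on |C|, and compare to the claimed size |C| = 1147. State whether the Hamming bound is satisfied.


V_q(n, t) = 25, q^n = 15625, Hamming bound = 625, |C| = 1147 > bound (violated).

Step 1: Compute V_q(n, t) = Σ_{j=0}^1 C(n, j) (q−1)^j.
  j = 0: C(6,0)·(4)^0 = 1·1 = 1.
  j = 1: C(6,1)·(4)^1 = 6·4 = 24.
  V_q(n, t) = 1 + 24 = 25.
Step 2: q^n = 5^6 = 15625.
Step 3: Hamming bound ⌊q^n / V_q(n,t)⌋ = ⌊15625/25⌋ = 625.
Step 4: Compare |C| = 1147 to 625: violated.
The claimed |C| lies above the Hamming bound, so no 5-ary code of length 6 with d ≥ 3 can have 1147 codewords.


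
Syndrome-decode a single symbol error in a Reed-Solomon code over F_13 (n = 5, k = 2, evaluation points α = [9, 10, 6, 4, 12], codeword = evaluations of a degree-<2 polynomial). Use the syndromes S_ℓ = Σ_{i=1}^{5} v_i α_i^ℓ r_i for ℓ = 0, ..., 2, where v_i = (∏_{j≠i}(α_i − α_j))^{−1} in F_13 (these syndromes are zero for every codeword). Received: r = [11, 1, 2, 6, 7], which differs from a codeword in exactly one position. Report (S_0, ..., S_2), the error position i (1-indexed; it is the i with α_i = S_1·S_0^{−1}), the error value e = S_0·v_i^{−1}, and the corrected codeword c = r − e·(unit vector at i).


S = (3, 12, 9), error at position 4, error magnitude e = 10, c = [11, 1, 2, 9, 7].

Step 1: column multipliers v_i = (∏_{j≠i}(α_i − α_j))^{−1} mod 13.
  i = 1 (α = 9): (9−10)(9−6)(9−4)(9−12) = (−1)·3·5·(−3) = 45 ≡ 6, so v_1 = 6^{−1} = 11 (mod 13).
  i = 2 (α = 10): (10−9)(10−6)(10−4)(10−12) = 1·4·6·(−2) = −48 ≡ 4, so v_2 = 4^{−1} = 10 (mod 13).
  i = 3 (α = 6): (6−9)(6−10)(6−4)(6−12) = (−3)·(−4)·2·(−6) = −144 ≡ 12, so v_3 = 12^{−1} = 12 (mod 13).
  i = 4 (α = 4): (4−9)(4−10)(4−6)(4−12) = (−5)·(−6)·(−2)·(−8) = 480 ≡ 12, so v_4 = 12^{−1} = 12 (mod 13).
  i = 5 (α = 12): (12−9)(12−10)(12−6)(12−4) = 3·2·6·8 = 288 ≡ 2, so v_5 = 2^{−1} = 7 (mod 13).
  v = [11, 10, 12, 12, 7].
Step 2: syndromes of r = [11, 1, 2, 6, 7] (all sums mod 13).
  S_0 = Σ v_i r_i = 11·11 + 10·1 + 12·2 + 12·6 + 7·7 = 276 ≡ 3.
  S_1 = Σ v_i α_i r_i = 11·9·11 + 10·10·1 + 12·6·2 + 12·4·6 + 7·12·7 = 2209 ≡ 12.
  α_i^2 mod 13 = [3, 9, 10, 3, 1].
  S_2 = Σ v_i α_i^2 r_i = 11·3·11 + 10·9·1 + 12·10·2 + 12·3·6 + 7·1·7 = 958 ≡ 9.
  S = (3, 12, 9) ≠ 0, so r is not a codeword (an error is present).
Step 3: locate the error. For a single error e at position i, S_ℓ = v_i·e·α_i^ℓ, so α_err = S_1/S_0.
  S_0^{−1} = 3^{−1} = 9 (mod 13), so α_err = 12·9 = 108 ≡ 4 = α_4. Error position i = 4.
  Consistency check: S_2/S_1 = 9·12 = 108 ≡ 4 = α_err ✓ (single-error assumption holds).
Step 4: error magnitude e = S_0/v_4 = S_0·∏_{j≠4}(α_4 − α_j) = 3·12 = 36 ≡ 10 (mod 13).
Step 5: correct position 4: c_4 = r_4 − e = 6 − 10 ≡ 9 (mod 13). Hence c = [11, 1, 2, 9, 7].
  Check: interpolating c through the α_i gives m(x) = 10 + 3·x (degree < 2) with m(α_i) = c_i for every i, so c is indeed a codeword.


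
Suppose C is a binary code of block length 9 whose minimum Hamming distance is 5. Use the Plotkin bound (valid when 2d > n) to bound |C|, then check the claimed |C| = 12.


Plotkin bound M ≤ 10; given |C| = 12 > bound (violated).

Check applicability: 2d = 10, n = 9.
2d − n = 1 > 0, so Plotkin applies.
Compute d/(2d−n) = 5/1 ≈ 5.0000.
⌊d/(2d−n)⌋ = 5.
Plotkin bound: M ≤ 2·5 = 10.
Given |C| = 12, check: VIOLATED.
This |C| is above the Plotkin bound, so no binary code with n = 9, d = 5 and 12 codewords exists.


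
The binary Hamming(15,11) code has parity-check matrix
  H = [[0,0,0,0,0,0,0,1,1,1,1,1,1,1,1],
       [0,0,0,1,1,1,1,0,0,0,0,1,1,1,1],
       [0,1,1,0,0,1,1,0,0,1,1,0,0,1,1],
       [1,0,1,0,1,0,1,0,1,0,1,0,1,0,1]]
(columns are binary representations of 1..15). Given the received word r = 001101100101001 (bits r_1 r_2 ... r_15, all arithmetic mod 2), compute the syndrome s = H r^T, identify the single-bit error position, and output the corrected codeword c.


s = (1, 1, 1, 1)^T, error position = 15, corrected codeword c = 001101100101000

Compute s = H r^T mod 2 one row at a time:
  s_1 = 0 + 0 + 1 + 0 + 1 + 0 + 0 + 1 = 3 ≡ 1 (mod 2).
  s_2 = 1 + 0 + 1 + 1 + 1 + 0 + 0 + 1 = 5 ≡ 1 (mod 2).
  s_3 = 0 + 1 + 1 + 1 + 1 + 0 + 0 + 1 = 5 ≡ 1 (mod 2).
  s_4 = 0 + 1 + 0 + 1 + 0 + 0 + 0 + 1 = 3 ≡ 1 (mod 2).
s = (1, 1, 1, 1)^T — this equals column 15 of H (binary 1111), so error is at position 15.
Correct: flip bit 15 of r = 001101100101001 to get c = 001101100101000.


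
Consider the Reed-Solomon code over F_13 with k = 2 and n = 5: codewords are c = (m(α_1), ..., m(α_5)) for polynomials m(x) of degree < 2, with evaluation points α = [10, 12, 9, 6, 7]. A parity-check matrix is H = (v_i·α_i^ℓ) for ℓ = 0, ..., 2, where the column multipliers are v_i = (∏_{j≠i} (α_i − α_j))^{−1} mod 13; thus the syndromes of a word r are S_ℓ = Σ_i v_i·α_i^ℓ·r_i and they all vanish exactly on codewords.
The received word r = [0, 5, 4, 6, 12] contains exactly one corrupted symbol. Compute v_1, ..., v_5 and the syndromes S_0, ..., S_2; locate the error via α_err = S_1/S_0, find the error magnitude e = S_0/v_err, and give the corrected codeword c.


S = (6, 10, 8), error at position 4, error magnitude e = 3, c = [0, 5, 4, 3, 12].

Step 1: column multipliers v_i = (∏_{j≠i}(α_i − α_j))^{−1} mod 13.
  i = 1 (α = 10): (10−12)(10−9)(10−6)(10−7) = (−2)·1·4·3 = −24 ≡ 2, so v_1 = 2^{−1} = 7 (mod 13).
  i = 2 (α = 12): (12−10)(12−9)(12−6)(12−7) = 2·3·6·5 = 180 ≡ 11, so v_2 = 11^{−1} = 6 (mod 13).
  i = 3 (α = 9): (9−10)(9−12)(9−6)(9−7) = (−1)·(−3)·3·2 = 18 ≡ 5, so v_3 = 5^{−1} = 8 (mod 13).
  i = 4 (α = 6): (6−10)(6−12)(6−9)(6−7) = (−4)·(−6)·(−3)·(−1) = 72 ≡ 7, so v_4 = 7^{−1} = 2 (mod 13).
  i = 5 (α = 7): (7−10)(7−12)(7−9)(7−6) = (−3)·(−5)·(−2)·1 = −30 ≡ 9, so v_5 = 9^{−1} = 3 (mod 13).
  v = [7, 6, 8, 2, 3].
Step 2: syndromes of r = [0, 5, 4, 6, 12] (all sums mod 13).
  S_0 = Σ v_i r_i = 7·0 + 6·5 + 8·4 + 2·6 + 3·12 = 110 ≡ 6.
  S_1 = Σ v_i α_i r_i = 7·10·0 + 6·12·5 + 8·9·4 + 2·6·6 + 3·7·12 = 972 ≡ 10.
  α_i^2 mod 13 = [9, 1, 3, 10, 10].
  S_2 = Σ v_i α_i^2 r_i = 7·9·0 + 6·1·5 + 8·3·4 + 2·10·6 + 3·10·12 = 606 ≡ 8.
  S = (6, 10, 8) ≠ 0, so r is not a codeword (an error is present).
Step 3: locate the error. For a single error e at position i, S_ℓ = v_i·e·α_i^ℓ, so α_err = S_1/S_0.
  S_0^{−1} = 6^{−1} = 11 (mod 13), so α_err = 10·11 = 110 ≡ 6 = α_4. Error position i = 4.
  Consistency check: S_2/S_1 = 8·4 = 32 ≡ 6 = α_err ✓ (single-error assumption holds).
Step 4: error magnitude e = S_0/v_4 = S_0·∏_{j≠4}(α_4 − α_j) = 6·7 = 42 ≡ 3 (mod 13).
Step 5: correct position 4: c_4 = r_4 − e = 6 − 3 ≡ 3 (mod 13). Hence c = [0, 5, 4, 3, 12].
  Check: interpolating c through the α_i gives m(x) = 1 + 9·x (degree < 2) with m(α_i) = c_i for every i, so c is indeed a codeword.


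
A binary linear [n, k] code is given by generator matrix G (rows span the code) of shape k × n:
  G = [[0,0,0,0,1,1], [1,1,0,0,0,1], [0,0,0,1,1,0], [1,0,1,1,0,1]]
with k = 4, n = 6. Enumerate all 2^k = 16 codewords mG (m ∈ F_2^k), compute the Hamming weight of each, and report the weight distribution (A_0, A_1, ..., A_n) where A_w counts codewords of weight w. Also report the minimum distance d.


Weight distribution: A_0 = 1, A_2 = 4, A_3 = 6, A_4 = 3, A_5 = 2. Minimum distance d = 2.

Enumerate all 2^4 = 16 messages m ∈ F_2^4.
For each, compute codeword c = mG in F_2^6, then tally its weight.
  m = 0000 → c = 000000, weight = 0.
  m = 1000 → c = 000011, weight = 2.
  m = 0100 → c = 110001, weight = 3.
  m = 1100 → c = 110010, weight = 3.
  m = 0010 → c = 000110, weight = 2.
  m = 1010 → c = 000101, weight = 2.
  m = 0110 → c = 110111, weight = 5.
  m = 1110 → c = 110100, weight = 3.
  m = 0001 → c = 101101, weight = 4.
  m = 1001 → c = 101110, weight = 4.
  m = 0101 → c = 011100, weight = 3.
  m = 1101 → c = 011111, weight = 5.
  m = 0011 → c = 101011, weight = 4.
  m = 1011 → c = 101000, weight = 2.
  m = 0111 → c = 011010, weight = 3.
  m = 1111 → c = 011001, weight = 3.
Tally weights:
  weight 0: 1 codewords.
  weight 2: 4 codewords.
  weight 3: 6 codewords.
  weight 4: 3 codewords.
  weight 5: 2 codewords.
Minimum distance d = smallest w > 0 with A_w > 0 = 2.
Sanity: Σ A_w = 16 = 2^4 = 16 ✓.


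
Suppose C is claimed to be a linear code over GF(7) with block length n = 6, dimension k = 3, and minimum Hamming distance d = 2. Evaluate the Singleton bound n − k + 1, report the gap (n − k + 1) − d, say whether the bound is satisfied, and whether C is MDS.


Singleton RHS = n − k + 1 = 4, slack = 2, bound satisfied, not MDS.

Singleton bound: d ≤ n − k + 1.
Here n = 6, k = 3, so n − k + 1 = 4.
Given d = 2, check d ≤ 4: YES.
Slack = (n − k + 1) − d = 2.
The code is NOT MDS (slack = 2 > 0).
Description: the claimed parameters are [6, 3, 2]_7; such a code would be non-MDS.


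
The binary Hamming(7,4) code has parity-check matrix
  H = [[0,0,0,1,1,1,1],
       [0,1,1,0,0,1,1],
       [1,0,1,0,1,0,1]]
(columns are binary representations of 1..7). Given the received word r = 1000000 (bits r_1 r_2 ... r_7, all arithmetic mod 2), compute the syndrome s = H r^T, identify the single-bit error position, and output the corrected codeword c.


s = (0, 0, 1)^T, error position = 1, corrected codeword c = 0000000

Compute s = H r^T mod 2 one row at a time:
  s_1 = 0 + 0 + 0 + 0 = 0 ≡ 0 (mod 2).
  s_2 = 0 + 0 + 0 + 0 = 0 ≡ 0 (mod 2).
  s_3 = 1 + 0 + 0 + 0 = 1 ≡ 1 (mod 2).
s = (0, 0, 1)^T — this equals column 1 of H (binary 001), so error is at position 1.
Correct: flip bit 1 of r = 1000000 to get c = 0000000.


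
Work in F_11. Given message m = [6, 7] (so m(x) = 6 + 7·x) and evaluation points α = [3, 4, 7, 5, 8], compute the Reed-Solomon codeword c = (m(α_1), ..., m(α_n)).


c = [5, 1, 0, 8, 7]

Message polynomial: m(x) = 6 + 7·x (mod 11).
For each evaluation point α_i, compute m(α_i) mod 11:
  α_1 = 3: Horner steps 7 → 5, so m(3) = 5.
  α_2 = 4: Horner steps 7 → 1, so m(4) = 1.
  α_3 = 7: Horner steps 7 → 0, so m(7) = 0.
  α_4 = 5: Horner steps 7 → 8, so m(5) = 8.
  α_5 = 8: Horner steps 7 → 7, so m(8) = 7.
Codeword c = [5, 1, 0, 8, 7] ∈ F_11^5.


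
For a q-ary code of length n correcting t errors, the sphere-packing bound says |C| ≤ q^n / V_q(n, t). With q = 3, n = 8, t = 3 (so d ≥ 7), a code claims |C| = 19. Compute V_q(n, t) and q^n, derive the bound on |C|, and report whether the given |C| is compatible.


V_q(n, t) = 577, q^n = 6561, Hamming bound = 11, |C| = 19 > bound (violated).

Step 1: Compute V_q(n, t) = Σ_{j=0}^3 C(n, j) (q−1)^j.
  j = 0: C(8,0)·(2)^0 = 1·1 = 1.
  j = 1: C(8,1)·(2)^1 = 8·2 = 16.
  j = 2: C(8,2)·(2)^2 = 28·4 = 112.
  j = 3: C(8,3)·(2)^3 = 56·8 = 448.
  V_q(n, t) = 1 + 16 + 112 + 448 = 577.
Step 2: q^n = 3^8 = 6561.
Step 3: Hamming bound ⌊q^n / V_q(n,t)⌋ = ⌊6561/577⌋ = 11.
Step 4: Compare |C| = 19 to 11: violated.
The claimed |C| lies above the Hamming bound, so no 3-ary code of length 8 with d ≥ 7 can have 19 codewords.


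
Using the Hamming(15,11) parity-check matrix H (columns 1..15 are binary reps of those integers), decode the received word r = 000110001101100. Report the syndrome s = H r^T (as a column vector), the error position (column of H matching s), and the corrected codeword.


s = (0, 0, 1, 1)^T, error position = 3, corrected codeword c = 001110001101100

Compute s = H r^T mod 2 one row at a time:
  s_1 = 0 + 1 + 1 + 0 + 1 + 1 + 0 + 0 = 4 ≡ 0 (mod 2).
  s_2 = 1 + 1 + 0 + 0 + 1 + 1 + 0 + 0 = 4 ≡ 0 (mod 2).
  s_3 = 0 + 0 + 0 + 0 + 1 + 0 + 0 + 0 = 1 ≡ 1 (mod 2).
  s_4 = 0 + 0 + 1 + 0 + 1 + 0 + 1 + 0 = 3 ≡ 1 (mod 2).
s = (0, 0, 1, 1)^T — this equals column 3 of H (binary 0011), so error is at position 3.
Correct: flip bit 3 of r = 000110001101100 to get c = 001110001101100.


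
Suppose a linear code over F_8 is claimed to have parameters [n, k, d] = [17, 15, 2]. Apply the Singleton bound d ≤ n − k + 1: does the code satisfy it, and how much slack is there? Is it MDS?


Singleton RHS = n − k + 1 = 3, slack = 1, bound satisfied, not MDS.

Singleton bound: d ≤ n − k + 1.
Here n = 17, k = 15, so n − k + 1 = 3.
Given d = 2, check d ≤ 3: YES.
Slack = (n − k + 1) − d = 1.
The code is NOT MDS (slack = 1 > 0).
Description: the claimed parameters are [17, 15, 2]_8; such a code would be non-MDS.


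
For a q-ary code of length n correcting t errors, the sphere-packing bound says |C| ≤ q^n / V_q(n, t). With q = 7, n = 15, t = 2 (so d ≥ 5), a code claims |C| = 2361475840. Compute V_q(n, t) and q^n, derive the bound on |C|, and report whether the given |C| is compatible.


V_q(n, t) = 3871, q^n = 4747561509943, Hamming bound = 1226443169, |C| = 2361475840 > bound (violated).

Step 1: Compute V_q(n, t) = Σ_{j=0}^2 C(n, j) (q−1)^j.
  j = 0: C(15,0)·(6)^0 = 1·1 = 1.
  j = 1: C(15,1)·(6)^1 = 15·6 = 90.
  j = 2: C(15,2)·(6)^2 = 105·36 = 3780.
  V_q(n, t) = 1 + 90 + 3780 = 3871.
Step 2: q^n = 7^15 = 4747561509943.
Step 3: Hamming bound ⌊q^n / V_q(n,t)⌋ = ⌊4747561509943/3871⌋ = 1226443169.
Step 4: Compare |C| = 2361475840 to 1226443169: violated.
The claimed |C| lies above the Hamming bound, so no 7-ary code of length 15 with d ≥ 5 can have 2361475840 codewords.


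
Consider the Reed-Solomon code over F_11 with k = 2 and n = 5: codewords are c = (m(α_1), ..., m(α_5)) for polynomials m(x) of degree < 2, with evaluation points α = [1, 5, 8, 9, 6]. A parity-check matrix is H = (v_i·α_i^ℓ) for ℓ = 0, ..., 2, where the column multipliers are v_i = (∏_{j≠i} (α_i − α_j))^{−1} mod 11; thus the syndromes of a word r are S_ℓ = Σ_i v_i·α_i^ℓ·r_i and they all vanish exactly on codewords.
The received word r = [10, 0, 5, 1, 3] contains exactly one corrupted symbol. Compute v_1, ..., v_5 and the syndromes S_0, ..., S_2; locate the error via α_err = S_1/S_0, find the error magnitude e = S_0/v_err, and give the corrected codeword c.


S = (9, 6, 4), error at position 3, error magnitude e = 7, c = [10, 0, 9, 1, 3].

Step 1: column multipliers v_i = (∏_{j≠i}(α_i − α_j))^{−1} mod 11.
  i = 1 (α = 1): (1−5)(1−8)(1−9)(1−6) = (−4)·(−7)·(−8)·(−5) = 1120 ≡ 9, so v_1 = 9^{−1} = 5 (mod 11).
  i = 2 (α = 5): (5−1)(5−8)(5−9)(5−6) = 4·(−3)·(−4)·(−1) = −48 ≡ 7, so v_2 = 7^{−1} = 8 (mod 11).
  i = 3 (α = 8): (8−1)(8−5)(8−9)(8−6) = 7·3·(−1)·2 = −42 ≡ 2, so v_3 = 2^{−1} = 6 (mod 11).
  i = 4 (α = 9): (9−1)(9−5)(9−8)(9−6) = 8·4·1·3 = 96 ≡ 8, so v_4 = 8^{−1} = 7 (mod 11).
  i = 5 (α = 6): (6−1)(6−5)(6−8)(6−9) = 5·1·(−2)·(−3) = 30 ≡ 8, so v_5 = 8^{−1} = 7 (mod 11).
  v = [5, 8, 6, 7, 7].
Step 2: syndromes of r = [10, 0, 5, 1, 3] (all sums mod 11).
  S_0 = Σ v_i r_i = 5·10 + 8·0 + 6·5 + 7·1 + 7·3 = 108 ≡ 9.
  S_1 = Σ v_i α_i r_i = 5·1·10 + 8·5·0 + 6·8·5 + 7·9·1 + 7·6·3 = 479 ≡ 6.
  α_i^2 mod 11 = [1, 3, 9, 4, 3].
  S_2 = Σ v_i α_i^2 r_i = 5·1·10 + 8·3·0 + 6·9·5 + 7·4·1 + 7·3·3 = 411 ≡ 4.
  S = (9, 6, 4) ≠ 0, so r is not a codeword (an error is present).
Step 3: locate the error. For a single error e at position i, S_ℓ = v_i·e·α_i^ℓ, so α_err = S_1/S_0.
  S_0^{−1} = 9^{−1} = 5 (mod 11), so α_err = 6·5 = 30 ≡ 8 = α_3. Error position i = 3.
  Consistency check: S_2/S_1 = 4·2 = 8 ≡ 8 = α_err ✓ (single-error assumption holds).
Step 4: error magnitude e = S_0/v_3 = S_0·∏_{j≠3}(α_3 − α_j) = 9·2 = 18 ≡ 7 (mod 11).
Step 5: correct position 3: c_3 = r_3 − e = 5 − 7 ≡ 9 (mod 11). Hence c = [10, 0, 9, 1, 3].
  Check: interpolating c through the α_i gives m(x) = 7 + 3·x (degree < 2) with m(α_i) = c_i for every i, so c is indeed a codeword.


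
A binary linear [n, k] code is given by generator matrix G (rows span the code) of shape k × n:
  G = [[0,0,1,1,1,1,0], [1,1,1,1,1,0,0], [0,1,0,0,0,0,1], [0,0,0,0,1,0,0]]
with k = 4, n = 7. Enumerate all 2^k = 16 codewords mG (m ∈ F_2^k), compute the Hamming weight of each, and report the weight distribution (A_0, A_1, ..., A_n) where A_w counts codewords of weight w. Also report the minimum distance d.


Weight distribution: A_0 = 1, A_1 = 1, A_2 = 1, A_3 = 4, A_4 = 5, A_5 = 3, A_6 = 1. Minimum distance d = 1.

Enumerate all 2^4 = 16 messages m ∈ F_2^4.
For each, compute codeword c = mG in F_2^7, then tally its weight.
  m = 0000 → c = 0000000, weight = 0.
  m = 1000 → c = 0011110, weight = 4.
  m = 0100 → c = 1111100, weight = 5.
  m = 1100 → c = 1100010, weight = 3.
  m = 0010 → c = 0100001, weight = 2.
  m = 1010 → c = 0111111, weight = 6.
  m = 0110 → c = 1011101, weight = 5.
  m = 1110 → c = 1000011, weight = 3.
  m = 0001 → c = 0000100, weight = 1.
  m = 1001 → c = 0011010, weight = 3.
  m = 0101 → c = 1111000, weight = 4.
  m = 1101 → c = 1100110, weight = 4.
  m = 0011 → c = 0100101, weight = 3.
  m = 1011 → c = 0111011, weight = 5.
  m = 0111 → c = 1011001, weight = 4.
  m = 1111 → c = 1000111, weight = 4.
Tally weights:
  weight 0: 1 codewords.
  weight 1: 1 codewords.
  weight 2: 1 codewords.
  weight 3: 4 codewords.
  weight 4: 5 codewords.
  weight 5: 3 codewords.
  weight 6: 1 codewords.
Minimum distance d = smallest w > 0 with A_w > 0 = 1.
Sanity: Σ A_w = 16 = 2^4 = 16 ✓.
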